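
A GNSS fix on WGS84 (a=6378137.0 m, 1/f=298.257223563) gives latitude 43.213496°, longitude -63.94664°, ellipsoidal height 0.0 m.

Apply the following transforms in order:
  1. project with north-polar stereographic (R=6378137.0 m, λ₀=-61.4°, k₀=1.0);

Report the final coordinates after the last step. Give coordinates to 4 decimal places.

E=-245194.7054 m, N=-5512899.0636 m

start: φ=43.213496°, λ=-63.946640°, h=0.000 m
→ stereo (R=6378137.0, λ₀=-61.4°): E=-245194.7054, N=-5512899.0636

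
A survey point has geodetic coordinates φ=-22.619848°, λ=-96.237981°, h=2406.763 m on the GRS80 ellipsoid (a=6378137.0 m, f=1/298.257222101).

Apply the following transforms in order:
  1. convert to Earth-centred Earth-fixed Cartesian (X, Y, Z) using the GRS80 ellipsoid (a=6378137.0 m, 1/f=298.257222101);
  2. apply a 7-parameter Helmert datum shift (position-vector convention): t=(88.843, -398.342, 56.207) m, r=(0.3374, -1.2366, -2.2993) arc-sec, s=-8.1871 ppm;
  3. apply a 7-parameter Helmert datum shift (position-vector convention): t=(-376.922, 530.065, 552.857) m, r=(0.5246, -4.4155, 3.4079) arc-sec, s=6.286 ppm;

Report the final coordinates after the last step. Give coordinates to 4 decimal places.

start: φ=-22.619848°, λ=-96.237981°, h=2406.763 m
→ ECEF (a=6378137.000, f=1/298.257222101): X=-640285.6992, Y=-5857761.2928, Z=-2438838.8024
→ Helmert 7p (PV): X=-640242.2908, Y=-5858100.5499, Z=-2438776.0488
→ Helmert 7p (PV): X=-640474.2423, Y=-5857611.6844, Z=-2438267.1268

X=-640474.2423 m, Y=-5857611.6844 m, Z=-2438267.1268 m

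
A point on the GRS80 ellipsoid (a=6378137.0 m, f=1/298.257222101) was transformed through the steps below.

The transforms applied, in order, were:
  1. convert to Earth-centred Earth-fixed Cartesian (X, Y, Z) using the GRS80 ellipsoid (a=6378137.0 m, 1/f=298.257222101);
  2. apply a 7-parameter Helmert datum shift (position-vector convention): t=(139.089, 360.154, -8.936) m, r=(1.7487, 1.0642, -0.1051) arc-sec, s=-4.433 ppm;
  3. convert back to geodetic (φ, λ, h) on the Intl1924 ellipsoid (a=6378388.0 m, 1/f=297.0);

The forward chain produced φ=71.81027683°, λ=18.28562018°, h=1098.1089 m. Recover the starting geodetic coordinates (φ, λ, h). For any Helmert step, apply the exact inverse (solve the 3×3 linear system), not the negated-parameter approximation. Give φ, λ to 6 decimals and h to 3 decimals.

φ=71.812028°, λ=18.278766°, h=1226.892 m

start: φ=71.810277°, λ=18.285620°, h=1098.109 m
→ ECEF (a=6378388.000, f=1/297.0): X=1896651.3106, Y=626729.4168, Z=6038297.3814
→ Helmert⁻¹: X=1896489.1556, Y=626424.1985, Z=6038337.5592
→ geod (Bowring, a=6378137.000): φ=71.81202800°, λ=18.27876600°, h=1226.8920 m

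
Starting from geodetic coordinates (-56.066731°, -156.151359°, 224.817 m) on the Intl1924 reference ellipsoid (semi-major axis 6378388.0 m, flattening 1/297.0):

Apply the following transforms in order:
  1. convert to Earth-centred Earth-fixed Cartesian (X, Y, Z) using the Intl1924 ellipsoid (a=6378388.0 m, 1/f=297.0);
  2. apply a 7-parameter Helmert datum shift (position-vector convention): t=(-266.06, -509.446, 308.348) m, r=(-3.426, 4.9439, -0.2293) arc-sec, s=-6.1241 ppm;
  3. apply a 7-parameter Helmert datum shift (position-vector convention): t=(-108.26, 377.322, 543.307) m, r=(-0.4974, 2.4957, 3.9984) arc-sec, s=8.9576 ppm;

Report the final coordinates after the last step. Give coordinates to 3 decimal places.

X=-3264797.183 m, Y=-1443313.346 m, Z=-5267906.873 m

start: φ=-56.066731°, λ=-156.151359°, h=224.817 m
→ ECEF (a=6378388.000, f=1/297.0): X=-3264249.9569, Y=-1443017.2532, Z=-5268888.7919
→ Helmert 7p (PV): X=-3264623.9181, Y=-1443601.7475, Z=-5268445.9694
→ Helmert 7p (PV): X=-3264797.1833, Y=-1443313.3461, Z=-5267906.8732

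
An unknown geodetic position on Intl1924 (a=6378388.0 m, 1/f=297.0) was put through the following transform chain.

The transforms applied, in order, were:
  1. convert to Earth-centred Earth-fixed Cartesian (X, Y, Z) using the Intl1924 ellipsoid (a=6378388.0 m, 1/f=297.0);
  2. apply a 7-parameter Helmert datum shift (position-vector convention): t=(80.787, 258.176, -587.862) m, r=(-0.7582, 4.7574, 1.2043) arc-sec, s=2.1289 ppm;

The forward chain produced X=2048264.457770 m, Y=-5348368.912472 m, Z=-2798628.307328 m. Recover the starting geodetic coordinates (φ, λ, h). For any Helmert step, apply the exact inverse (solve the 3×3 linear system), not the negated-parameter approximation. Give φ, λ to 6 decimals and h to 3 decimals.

start: X=2048264.4578, Y=-5348368.9125, Z=-2798628.3073 m
→ Helmert⁻¹: X=2048212.6166, Y=-5348617.3754, Z=-2798006.9083
→ geod (Bowring, a=6378388.000): φ=-26.18972000°, λ=-69.04603600°, h=68.8490 m

φ=-26.189720°, λ=-69.046036°, h=68.849 m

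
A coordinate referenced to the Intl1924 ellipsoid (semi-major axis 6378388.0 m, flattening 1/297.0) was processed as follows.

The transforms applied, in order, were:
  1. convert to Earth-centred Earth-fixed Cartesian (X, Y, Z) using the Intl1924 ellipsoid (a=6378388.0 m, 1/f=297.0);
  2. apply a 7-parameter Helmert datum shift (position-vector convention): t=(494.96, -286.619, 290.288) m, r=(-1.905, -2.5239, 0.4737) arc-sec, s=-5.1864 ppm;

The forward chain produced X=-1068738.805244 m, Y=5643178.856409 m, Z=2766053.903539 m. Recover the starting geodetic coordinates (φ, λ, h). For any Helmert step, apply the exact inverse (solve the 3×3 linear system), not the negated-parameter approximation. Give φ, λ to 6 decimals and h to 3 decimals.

φ=25.863595°, λ=100.727910°, h=765.772 m

start: X=-1068738.8052, Y=5643178.8564, Z=2766053.9035 m
→ Helmert⁻¹: X=-1069192.5067, Y=5643471.6558, Z=2765843.1643
→ geod (Bowring, a=6378388.000): φ=25.86359500°, λ=100.72791000°, h=765.7720 m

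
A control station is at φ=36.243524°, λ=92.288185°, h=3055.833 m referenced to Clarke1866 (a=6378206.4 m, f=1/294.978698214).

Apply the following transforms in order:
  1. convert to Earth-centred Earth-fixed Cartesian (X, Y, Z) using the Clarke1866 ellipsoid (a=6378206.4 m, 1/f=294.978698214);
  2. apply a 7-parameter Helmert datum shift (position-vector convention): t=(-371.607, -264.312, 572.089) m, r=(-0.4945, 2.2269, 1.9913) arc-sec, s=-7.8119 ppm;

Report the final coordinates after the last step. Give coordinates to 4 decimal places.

start: φ=36.243524°, λ=92.288185°, h=3055.833 m
→ ECEF (a=6378206.400, f=1/294.978698214): X=-205723.6809, Y=5148548.5355, Z=3751634.7323
→ Helmert 7p (PV): X=-206102.8815, Y=5148251.0116, Z=3752167.3919

X=-206102.8815 m, Y=5148251.0116 m, Z=3752167.3919 m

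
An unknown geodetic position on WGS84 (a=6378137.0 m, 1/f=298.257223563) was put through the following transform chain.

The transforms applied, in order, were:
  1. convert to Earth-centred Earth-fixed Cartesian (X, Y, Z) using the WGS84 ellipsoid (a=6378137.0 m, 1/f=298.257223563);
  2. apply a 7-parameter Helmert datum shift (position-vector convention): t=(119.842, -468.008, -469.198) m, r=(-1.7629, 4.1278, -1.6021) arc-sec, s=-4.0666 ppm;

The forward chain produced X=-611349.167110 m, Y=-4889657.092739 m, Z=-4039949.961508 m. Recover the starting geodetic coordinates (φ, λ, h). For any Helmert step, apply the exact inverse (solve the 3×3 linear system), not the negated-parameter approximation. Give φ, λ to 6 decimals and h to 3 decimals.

start: X=-611349.1671, Y=-4889657.0927, Z=-4039949.9615 m
→ Helmert⁻¹: X=-611352.6804, Y=-4889179.1905, Z=-4039551.2117
→ geod (Bowring, a=6378137.000): φ=-39.53496800°, λ=-97.12738500°, h=1968.0190 m

φ=-39.534968°, λ=-97.127385°, h=1968.019 m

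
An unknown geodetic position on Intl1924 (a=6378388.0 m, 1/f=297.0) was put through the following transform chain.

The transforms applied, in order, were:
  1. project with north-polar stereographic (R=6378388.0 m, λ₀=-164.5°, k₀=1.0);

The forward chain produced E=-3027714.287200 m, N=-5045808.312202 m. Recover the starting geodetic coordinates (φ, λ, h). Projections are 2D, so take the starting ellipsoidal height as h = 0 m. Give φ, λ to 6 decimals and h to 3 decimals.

φ=40.473801°, λ=164.534329°, h=0.000 m

start: E=-3027714.2872, N=-5045808.3122 m
→ stereo⁻¹: φ=40.47380100°, λ=164.53432900°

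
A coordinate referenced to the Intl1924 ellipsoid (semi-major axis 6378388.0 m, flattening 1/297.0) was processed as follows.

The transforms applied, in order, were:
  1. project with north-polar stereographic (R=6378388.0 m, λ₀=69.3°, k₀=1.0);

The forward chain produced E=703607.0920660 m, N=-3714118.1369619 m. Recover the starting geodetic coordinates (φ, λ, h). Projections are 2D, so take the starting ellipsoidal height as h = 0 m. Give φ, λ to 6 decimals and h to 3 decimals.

φ=56.988046°, λ=80.027064°, h=0.000 m

start: E=703607.0921, N=-3714118.1370 m
→ stereo⁻¹: φ=56.98804600°, λ=80.02706400°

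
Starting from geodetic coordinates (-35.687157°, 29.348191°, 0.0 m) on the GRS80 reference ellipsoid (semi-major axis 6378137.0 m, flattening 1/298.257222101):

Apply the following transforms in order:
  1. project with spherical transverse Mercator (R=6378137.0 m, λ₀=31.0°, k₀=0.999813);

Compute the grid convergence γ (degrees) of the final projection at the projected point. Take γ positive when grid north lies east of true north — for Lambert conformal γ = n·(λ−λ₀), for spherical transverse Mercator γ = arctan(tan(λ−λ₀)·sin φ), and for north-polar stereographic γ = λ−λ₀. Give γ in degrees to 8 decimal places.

start: φ=-35.687157°, λ=29.348191°, h=0.000 m
→ into tm (λ₀=31.0°): φ=-35.68715700°, λ−λ₀=-1.65180900°
convergence γ = 0.96377406°

0.96377406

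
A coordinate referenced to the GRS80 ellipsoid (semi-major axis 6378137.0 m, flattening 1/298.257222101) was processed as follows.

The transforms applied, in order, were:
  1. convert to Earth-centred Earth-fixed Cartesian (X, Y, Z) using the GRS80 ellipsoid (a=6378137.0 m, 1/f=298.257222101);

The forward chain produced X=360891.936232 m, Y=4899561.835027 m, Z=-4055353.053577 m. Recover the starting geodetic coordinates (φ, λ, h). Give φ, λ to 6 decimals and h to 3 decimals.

start: X=360891.9362, Y=4899561.8350, Z=-4055353.0536 m
→ geod (Bowring, a=6378137.000): φ=-39.72736800°, λ=85.78731500°, h=942.7210 m

φ=-39.727368°, λ=85.787315°, h=942.721 m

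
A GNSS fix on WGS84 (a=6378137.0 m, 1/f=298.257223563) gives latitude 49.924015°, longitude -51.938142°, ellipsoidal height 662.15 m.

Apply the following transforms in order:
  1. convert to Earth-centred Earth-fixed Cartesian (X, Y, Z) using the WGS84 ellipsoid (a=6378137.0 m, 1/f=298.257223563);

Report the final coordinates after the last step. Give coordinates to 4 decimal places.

X=2536799.1021 m, Y=-3239739.1275 m, Z=4857858.7794 m

start: φ=49.924015°, λ=-51.938142°, h=662.150 m
→ ECEF (a=6378137.000, f=1/298.257223563): X=2536799.1021, Y=-3239739.1275, Z=4857858.7794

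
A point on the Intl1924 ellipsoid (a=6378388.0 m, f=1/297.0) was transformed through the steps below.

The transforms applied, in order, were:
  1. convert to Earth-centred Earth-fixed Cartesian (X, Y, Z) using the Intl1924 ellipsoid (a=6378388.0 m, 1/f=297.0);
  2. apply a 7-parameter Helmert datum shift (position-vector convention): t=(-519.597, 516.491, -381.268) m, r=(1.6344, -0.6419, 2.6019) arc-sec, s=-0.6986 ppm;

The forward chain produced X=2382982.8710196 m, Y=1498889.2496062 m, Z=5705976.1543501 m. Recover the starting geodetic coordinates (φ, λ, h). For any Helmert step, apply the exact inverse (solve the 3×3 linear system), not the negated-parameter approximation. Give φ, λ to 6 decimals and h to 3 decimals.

φ=63.892199°, λ=32.155109°, h=1979.955 m

start: X=2382982.8710, Y=1498889.2496, Z=5705976.1544 m
→ Helmert⁻¹: X=2383540.7926, Y=1498388.9544, Z=5706342.1183
→ geod (Bowring, a=6378388.000): φ=63.89219900°, λ=32.15510900°, h=1979.9550 m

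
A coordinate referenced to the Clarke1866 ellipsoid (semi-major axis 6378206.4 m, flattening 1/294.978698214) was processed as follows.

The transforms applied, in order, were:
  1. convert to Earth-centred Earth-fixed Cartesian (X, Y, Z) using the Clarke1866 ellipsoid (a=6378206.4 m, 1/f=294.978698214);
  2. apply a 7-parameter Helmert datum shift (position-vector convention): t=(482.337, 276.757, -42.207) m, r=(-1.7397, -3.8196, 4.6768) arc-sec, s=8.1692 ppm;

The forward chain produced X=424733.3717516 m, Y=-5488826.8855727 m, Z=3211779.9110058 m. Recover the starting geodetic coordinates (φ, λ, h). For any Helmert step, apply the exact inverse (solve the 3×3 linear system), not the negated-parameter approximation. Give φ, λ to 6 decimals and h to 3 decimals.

start: X=424733.3718, Y=-5488826.8856, Z=3211779.9110 m
→ Helmert⁻¹: X=424182.5854, Y=-5489095.5080, Z=3211741.7285
→ geod (Bowring, a=6378206.400): φ=30.42779000°, λ=-85.58111800°, h=1109.3500 m

φ=30.427790°, λ=-85.581118°, h=1109.350 m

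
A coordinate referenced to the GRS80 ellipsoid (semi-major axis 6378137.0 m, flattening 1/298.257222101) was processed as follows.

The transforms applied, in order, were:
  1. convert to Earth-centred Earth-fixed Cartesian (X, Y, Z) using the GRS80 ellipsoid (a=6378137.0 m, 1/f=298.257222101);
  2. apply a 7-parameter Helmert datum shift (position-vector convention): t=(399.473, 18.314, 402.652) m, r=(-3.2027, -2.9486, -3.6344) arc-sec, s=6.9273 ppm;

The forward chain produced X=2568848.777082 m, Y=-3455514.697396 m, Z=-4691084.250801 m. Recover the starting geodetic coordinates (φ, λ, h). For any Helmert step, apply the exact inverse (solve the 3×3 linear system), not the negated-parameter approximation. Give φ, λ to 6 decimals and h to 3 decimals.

start: X=2568848.7771, Y=-3455514.6974, Z=-4691084.2508 m
→ Helmert⁻¹: X=2568425.3294, Y=-3455390.9720, Z=-4691544.7722
→ geod (Bowring, a=6378137.000): φ=-47.64917500°, λ=-53.37622300°, h=1160.8420 m

φ=-47.649175°, λ=-53.376223°, h=1160.842 m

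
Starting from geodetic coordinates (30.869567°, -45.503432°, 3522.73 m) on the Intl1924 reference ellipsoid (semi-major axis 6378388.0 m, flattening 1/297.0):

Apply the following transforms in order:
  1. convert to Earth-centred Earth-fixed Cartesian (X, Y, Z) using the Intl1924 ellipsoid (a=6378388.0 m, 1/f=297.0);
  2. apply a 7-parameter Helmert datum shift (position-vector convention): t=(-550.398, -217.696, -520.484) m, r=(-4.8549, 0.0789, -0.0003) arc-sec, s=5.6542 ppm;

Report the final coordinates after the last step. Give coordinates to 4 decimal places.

start: φ=30.869567°, λ=-45.503432°, h=3522.730 m
→ ECEF (a=6378388.000, f=1/297.0): X=3842630.2663, Y=-3910757.5176, Z=3255344.6153
→ Helmert 7p (PV): X=3842102.8348, Y=-3910920.7092, Z=3254933.1166

X=3842102.8348 m, Y=-3910920.7092 m, Z=3254933.1166 m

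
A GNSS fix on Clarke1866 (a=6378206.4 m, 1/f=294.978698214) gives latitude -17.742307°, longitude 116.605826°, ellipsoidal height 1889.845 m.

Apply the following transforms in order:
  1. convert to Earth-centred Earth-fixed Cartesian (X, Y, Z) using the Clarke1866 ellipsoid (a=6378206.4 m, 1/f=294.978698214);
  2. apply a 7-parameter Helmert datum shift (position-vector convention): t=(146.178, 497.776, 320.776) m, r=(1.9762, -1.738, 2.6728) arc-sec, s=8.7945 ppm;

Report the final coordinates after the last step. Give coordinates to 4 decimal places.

start: φ=-17.742307°, λ=116.605826°, h=1889.845 m
→ ECEF (a=6378206.400, f=1/294.978698214): X=-2722277.7973, Y=5434882.7485, Z=-1931698.6533
→ Helmert 7p (PV): X=-2722209.7099, Y=5435411.5533, Z=-1931365.7325

X=-2722209.7099 m, Y=5435411.5533 m, Z=-1931365.7325 m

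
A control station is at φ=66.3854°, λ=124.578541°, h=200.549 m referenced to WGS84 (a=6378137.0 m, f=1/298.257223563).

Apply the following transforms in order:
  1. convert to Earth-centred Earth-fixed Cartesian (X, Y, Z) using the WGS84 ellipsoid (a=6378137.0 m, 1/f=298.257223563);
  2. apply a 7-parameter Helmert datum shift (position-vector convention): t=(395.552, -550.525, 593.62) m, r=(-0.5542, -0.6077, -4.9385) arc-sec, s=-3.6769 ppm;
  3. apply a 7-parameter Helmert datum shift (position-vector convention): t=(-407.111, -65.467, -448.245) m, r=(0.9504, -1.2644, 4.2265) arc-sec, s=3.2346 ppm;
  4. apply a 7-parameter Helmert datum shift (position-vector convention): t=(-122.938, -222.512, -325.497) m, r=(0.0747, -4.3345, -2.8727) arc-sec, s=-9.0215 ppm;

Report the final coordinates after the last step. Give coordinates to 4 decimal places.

X=-1454432.8997 m, Y=2108788.2179 m, Z=5821204.9147 m

start: φ=66.385400°, λ=124.578541°, h=200.549 m
→ ECEF (a=6378137.000, f=1/298.257223563): X=-1454173.6552, Y=2109634.6947, Z=5821479.0706
→ Helmert 7p (PV): X=-1453739.3978, Y=2109126.8706, Z=5822041.3331
→ Helmert 7p (PV): X=-1454230.1177, Y=2109011.6115, Z=5821612.7269
→ Helmert 7p (PV): X=-1454432.8997, Y=2108788.2179, Z=5821204.9147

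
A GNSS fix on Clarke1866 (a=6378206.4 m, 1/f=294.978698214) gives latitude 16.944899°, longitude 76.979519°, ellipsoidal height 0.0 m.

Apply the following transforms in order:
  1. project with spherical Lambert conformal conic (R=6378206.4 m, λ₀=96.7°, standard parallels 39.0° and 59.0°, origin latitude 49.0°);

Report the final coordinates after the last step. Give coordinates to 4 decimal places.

E=-2355382.8733 m, N=-3382933.8540 m

start: φ=16.944899°, λ=76.979519°, h=0.000 m
→ lcc (R=6378206.4, λ₀=96.7°): E=-2355382.8733, N=-3382933.8540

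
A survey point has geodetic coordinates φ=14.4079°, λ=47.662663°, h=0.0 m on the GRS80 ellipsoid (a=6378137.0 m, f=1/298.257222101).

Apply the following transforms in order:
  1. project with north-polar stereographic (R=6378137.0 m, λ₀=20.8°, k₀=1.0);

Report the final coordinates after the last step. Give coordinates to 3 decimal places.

start: φ=14.407900°, λ=47.662663°, h=0.000 m
→ stereo (R=6378137.0, λ₀=20.8°): E=4470354.4252, N=-8825799.6159

E=4470354.425 m, N=-8825799.616 m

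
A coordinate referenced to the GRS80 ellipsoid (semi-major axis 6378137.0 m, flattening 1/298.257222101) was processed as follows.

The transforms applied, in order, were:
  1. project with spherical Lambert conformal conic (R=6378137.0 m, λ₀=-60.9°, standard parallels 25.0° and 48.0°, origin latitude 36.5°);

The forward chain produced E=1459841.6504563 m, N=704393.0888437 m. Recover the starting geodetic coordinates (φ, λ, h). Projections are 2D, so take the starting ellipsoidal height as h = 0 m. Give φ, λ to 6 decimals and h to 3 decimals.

φ=41.691546°, λ=-42.939213°, h=0.000 m

start: E=1459841.6505, N=704393.0888 m
→ lcc⁻¹: φ=41.69154600°, λ=-42.93921300°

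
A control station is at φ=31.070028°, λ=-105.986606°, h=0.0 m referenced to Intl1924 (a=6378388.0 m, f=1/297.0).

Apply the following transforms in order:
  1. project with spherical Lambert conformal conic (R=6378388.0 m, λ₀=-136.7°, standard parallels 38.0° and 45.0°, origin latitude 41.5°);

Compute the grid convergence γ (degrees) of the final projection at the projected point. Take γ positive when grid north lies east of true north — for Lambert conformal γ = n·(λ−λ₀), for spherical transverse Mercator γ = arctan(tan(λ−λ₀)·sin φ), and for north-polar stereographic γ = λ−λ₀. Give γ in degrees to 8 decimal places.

start: φ=31.070028°, λ=-105.986606°, h=0.000 m
→ into lcc (λ₀=-136.7°): φ=31.07002800°, λ−λ₀=30.71339400°
convergence γ = 20.36399569°

20.36399569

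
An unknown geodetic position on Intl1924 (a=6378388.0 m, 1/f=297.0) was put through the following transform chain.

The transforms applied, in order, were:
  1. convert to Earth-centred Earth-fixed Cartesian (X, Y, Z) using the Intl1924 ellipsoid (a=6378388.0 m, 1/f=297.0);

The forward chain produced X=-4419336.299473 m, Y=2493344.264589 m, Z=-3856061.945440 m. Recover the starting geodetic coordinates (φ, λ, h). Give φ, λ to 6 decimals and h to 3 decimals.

start: X=-4419336.2995, Y=2493344.2646, Z=-3856061.9454 m
→ geod (Bowring, a=6378388.000): φ=-37.41885400°, λ=150.56875400°, h=2607.8990 m

φ=-37.418854°, λ=150.568754°, h=2607.899 m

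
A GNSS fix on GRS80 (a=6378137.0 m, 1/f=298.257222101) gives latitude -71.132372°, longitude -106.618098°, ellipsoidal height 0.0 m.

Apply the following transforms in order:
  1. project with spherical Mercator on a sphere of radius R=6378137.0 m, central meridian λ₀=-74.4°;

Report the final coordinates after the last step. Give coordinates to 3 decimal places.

start: φ=-71.132372°, λ=-106.618098°, h=0.000 m
→ merc (R=6378137.0, λ₀=-74.4°): E=-3586502.2637, N=-11447685.8597

E=-3586502.264 m, N=-11447685.860 m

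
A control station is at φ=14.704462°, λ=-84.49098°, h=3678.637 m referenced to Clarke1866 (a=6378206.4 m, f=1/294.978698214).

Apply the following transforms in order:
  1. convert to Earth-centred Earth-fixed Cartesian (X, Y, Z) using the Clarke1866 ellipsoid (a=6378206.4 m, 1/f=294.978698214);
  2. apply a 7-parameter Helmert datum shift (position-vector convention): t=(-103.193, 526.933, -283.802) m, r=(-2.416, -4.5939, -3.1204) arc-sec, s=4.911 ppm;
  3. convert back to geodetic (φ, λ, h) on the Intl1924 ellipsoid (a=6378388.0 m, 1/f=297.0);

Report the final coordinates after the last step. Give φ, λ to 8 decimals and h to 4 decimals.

start: φ=14.704462°, λ=-84.490980°, h=3678.637 m
→ ECEF (a=6378206.400, f=1/294.978698214): X=592739.4308, Y=-6145693.0802, Z=1609327.0515
→ Helmert 7p (PV): X=592510.3326, Y=-6145186.4454, Z=1609136.3399
→ geod (Bowring, a=6378388.000): φ=14.70335427°, λ=-84.49264496°, h=2930.1679 m

φ=14.70335427°, λ=-84.49264496°, h=2930.1679 m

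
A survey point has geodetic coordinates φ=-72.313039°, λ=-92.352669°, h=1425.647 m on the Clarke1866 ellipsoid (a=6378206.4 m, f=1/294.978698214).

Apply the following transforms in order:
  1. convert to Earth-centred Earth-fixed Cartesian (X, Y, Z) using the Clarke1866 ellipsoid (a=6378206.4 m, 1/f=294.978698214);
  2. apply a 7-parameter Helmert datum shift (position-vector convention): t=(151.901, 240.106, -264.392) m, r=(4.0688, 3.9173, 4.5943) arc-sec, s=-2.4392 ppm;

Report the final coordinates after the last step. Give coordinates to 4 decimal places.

X=-79730.2681 m, Y=-1942214.9538 m, Z=-6055853.0232 m

start: φ=-72.313039°, λ=-92.352669°, h=1425.647 m
→ ECEF (a=6378206.400, f=1/294.978698214): X=-79810.6276, Y=-1942577.4728, Z=-6055566.5983
→ Helmert 7p (PV): X=-79730.2681, Y=-1942214.9538, Z=-6055853.0232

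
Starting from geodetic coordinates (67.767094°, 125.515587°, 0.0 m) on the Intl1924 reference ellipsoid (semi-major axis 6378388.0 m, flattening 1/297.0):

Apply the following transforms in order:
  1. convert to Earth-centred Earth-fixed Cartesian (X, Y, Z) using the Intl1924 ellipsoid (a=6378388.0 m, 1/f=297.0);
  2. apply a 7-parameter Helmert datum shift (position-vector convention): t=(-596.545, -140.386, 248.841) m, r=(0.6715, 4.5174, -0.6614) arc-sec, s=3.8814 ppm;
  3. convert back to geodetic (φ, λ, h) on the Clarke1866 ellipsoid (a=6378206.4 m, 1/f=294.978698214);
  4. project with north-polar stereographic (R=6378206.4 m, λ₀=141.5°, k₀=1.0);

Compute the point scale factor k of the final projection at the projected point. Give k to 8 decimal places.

1.03860594

start: φ=67.767094°, λ=125.515587°, h=0.000 m
→ ECEF (a=6378388.000, f=1/297.0): X=-1406062.1546, Y=1970092.5500, Z=5881448.5720
→ Helmert 7p (PV): X=-1406529.0299, Y=1969945.1721, Z=5881757.4492
→ geod (Bowring, a=6378206.400): φ=67.76780865°, λ=125.52660882°, h=650.2679 m
→ into stereo (λ₀=141.5°): φ=67.76780865°, λ−λ₀=-15.97339118°
scale k = 1.03860594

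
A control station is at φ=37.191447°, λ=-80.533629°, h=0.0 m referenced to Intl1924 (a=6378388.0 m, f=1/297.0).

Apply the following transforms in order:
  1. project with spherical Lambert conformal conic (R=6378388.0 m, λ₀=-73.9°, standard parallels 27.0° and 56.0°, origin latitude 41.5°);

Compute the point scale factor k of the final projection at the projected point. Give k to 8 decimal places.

start: φ=37.191447°, λ=-80.533629°, h=0.000 m
→ into lcc (λ₀=-73.9°): φ=37.19144700°, λ−λ₀=-6.63362900°
scale k = 0.97138699

0.97138699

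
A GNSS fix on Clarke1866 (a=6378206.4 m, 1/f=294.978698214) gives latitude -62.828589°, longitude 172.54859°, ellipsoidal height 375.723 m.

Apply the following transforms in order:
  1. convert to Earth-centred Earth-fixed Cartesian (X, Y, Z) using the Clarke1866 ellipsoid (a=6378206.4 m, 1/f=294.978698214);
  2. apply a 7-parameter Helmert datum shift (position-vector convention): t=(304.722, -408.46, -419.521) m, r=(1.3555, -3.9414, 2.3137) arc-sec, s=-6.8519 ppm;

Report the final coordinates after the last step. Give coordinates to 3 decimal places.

start: φ=-62.828589°, λ=172.548590°, h=375.723 m
→ ECEF (a=6378206.400, f=1/294.978698214): X=-2895974.5358, Y=378764.0444, Z=-5651419.0971
→ Helmert 7p (PV): X=-2895546.2303, Y=378357.6437, Z=-5651852.7432

X=-2895546.230 m, Y=378357.644 m, Z=-5651852.743 m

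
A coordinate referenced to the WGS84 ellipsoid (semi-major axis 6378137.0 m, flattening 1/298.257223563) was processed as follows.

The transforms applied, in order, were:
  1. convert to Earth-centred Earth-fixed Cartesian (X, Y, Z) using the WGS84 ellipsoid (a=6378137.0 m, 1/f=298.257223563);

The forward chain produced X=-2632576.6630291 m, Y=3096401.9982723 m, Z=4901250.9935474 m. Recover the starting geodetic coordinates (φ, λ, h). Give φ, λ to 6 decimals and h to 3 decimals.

start: X=-2632576.6630, Y=3096401.9983, Z=4901250.9935 m
→ geod (Bowring, a=6378137.000): φ=50.52245700°, λ=130.37135700°, h=1696.9450 m

φ=50.522457°, λ=130.371357°, h=1696.945 m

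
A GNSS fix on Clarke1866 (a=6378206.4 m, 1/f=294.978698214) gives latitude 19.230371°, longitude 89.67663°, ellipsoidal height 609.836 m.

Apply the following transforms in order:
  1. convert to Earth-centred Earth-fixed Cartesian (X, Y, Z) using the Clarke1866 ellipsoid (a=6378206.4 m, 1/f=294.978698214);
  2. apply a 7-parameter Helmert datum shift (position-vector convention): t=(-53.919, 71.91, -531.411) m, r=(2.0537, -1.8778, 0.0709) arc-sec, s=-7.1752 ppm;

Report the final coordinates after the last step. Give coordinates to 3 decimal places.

start: φ=19.230371°, λ=89.676630°, h=609.836 m
→ ECEF (a=6378206.400, f=1/294.978698214): X=34004.7234, Y=6025006.7981, Z=2087519.8531
→ Helmert 7p (PV): X=33929.4852, Y=6025014.7047, Z=2087033.7616

X=33929.485 m, Y=6025014.705 m, Z=2087033.762 m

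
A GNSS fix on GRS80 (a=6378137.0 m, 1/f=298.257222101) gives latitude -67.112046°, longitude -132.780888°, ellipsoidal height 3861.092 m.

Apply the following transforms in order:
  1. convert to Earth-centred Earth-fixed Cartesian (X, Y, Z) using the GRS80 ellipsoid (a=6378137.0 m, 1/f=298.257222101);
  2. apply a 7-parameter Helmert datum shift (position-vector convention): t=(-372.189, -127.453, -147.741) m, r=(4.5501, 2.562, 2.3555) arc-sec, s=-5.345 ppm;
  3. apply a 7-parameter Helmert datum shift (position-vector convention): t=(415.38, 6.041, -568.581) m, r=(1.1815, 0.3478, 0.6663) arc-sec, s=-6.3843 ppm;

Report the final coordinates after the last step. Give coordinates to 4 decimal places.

start: φ=-67.112046°, λ=-132.780888°, h=3861.092 m
→ ECEF (a=6378137.000, f=1/298.257222101): X=-1690676.0904, Y=-1826986.1673, Z=-5856841.6346
→ Helmert 7p (PV): X=-1691091.1261, Y=-1826993.9638, Z=-5856977.3734
→ Helmert 7p (PV): X=-1690668.9238, Y=-1826948.1724, Z=-5857516.1753

X=-1690668.9238 m, Y=-1826948.1724 m, Z=-5857516.1753 m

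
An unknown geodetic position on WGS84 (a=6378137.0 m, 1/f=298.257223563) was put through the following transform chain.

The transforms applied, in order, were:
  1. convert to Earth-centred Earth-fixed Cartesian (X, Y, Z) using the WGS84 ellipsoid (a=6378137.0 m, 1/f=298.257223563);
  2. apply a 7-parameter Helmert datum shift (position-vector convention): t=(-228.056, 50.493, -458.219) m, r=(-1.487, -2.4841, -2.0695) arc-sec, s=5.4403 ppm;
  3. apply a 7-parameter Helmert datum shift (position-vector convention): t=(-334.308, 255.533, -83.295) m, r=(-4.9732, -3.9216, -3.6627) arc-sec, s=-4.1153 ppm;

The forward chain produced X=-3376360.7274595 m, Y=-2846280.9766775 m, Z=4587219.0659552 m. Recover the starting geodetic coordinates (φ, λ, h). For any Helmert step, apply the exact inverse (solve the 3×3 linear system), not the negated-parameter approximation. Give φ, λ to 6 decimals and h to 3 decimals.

start: X=-3376360.7275, Y=-2846280.9767, Z=4587219.0660 m
→ Helmert⁻¹: X=-3375902.5468, Y=-2846718.7746, Z=4587316.7868
→ Helmert⁻¹: X=-3375572.3117, Y=-2846820.7223, Z=4587770.1767
→ geod (Bowring, a=6378137.000): φ=46.28677200°, λ=-139.85707500°, h=604.9440 m

φ=46.286772°, λ=-139.857075°, h=604.944 m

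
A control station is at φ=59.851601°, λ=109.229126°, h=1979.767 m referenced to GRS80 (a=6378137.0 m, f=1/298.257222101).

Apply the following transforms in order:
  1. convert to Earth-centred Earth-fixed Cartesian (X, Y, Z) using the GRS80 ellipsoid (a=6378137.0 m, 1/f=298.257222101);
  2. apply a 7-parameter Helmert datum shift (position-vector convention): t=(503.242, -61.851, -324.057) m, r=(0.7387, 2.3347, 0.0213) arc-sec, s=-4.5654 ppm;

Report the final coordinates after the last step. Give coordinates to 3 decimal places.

start: φ=59.851601°, λ=109.229126°, h=1979.767 m
→ ECEF (a=6378137.000, f=1/298.257222101): X=-1057995.3699, Y=3033183.2907, Z=5493903.9172
→ Helmert 7p (PV): X=-1057425.4260, Y=3033087.8074, Z=5493577.6164

X=-1057425.426 m, Y=3033087.807 m, Z=5493577.616 m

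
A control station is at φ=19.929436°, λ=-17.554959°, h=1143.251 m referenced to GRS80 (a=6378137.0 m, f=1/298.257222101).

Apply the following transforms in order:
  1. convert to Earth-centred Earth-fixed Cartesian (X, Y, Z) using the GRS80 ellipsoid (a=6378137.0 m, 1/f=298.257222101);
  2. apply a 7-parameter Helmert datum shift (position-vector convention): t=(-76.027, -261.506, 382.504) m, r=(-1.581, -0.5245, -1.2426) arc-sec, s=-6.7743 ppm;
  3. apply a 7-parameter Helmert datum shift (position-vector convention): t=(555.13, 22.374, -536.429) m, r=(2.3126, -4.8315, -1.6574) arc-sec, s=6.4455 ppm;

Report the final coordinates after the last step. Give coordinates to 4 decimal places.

X=5720562.1259 m, Y=-1809922.3559 m, Z=2160731.7096 m

start: φ=19.929436°, λ=-17.554959°, h=1143.251 m
→ ECEF (a=6378137.000, f=1/298.257222101): X=5720166.4657, Y=-1809595.7262, Z=2160744.2331
→ Helmert 7p (PV): X=5720035.2927, Y=-1809862.8714, Z=2161140.5152
→ Helmert 7p (PV): X=5720562.1259, Y=-1809922.3559, Z=2160731.7096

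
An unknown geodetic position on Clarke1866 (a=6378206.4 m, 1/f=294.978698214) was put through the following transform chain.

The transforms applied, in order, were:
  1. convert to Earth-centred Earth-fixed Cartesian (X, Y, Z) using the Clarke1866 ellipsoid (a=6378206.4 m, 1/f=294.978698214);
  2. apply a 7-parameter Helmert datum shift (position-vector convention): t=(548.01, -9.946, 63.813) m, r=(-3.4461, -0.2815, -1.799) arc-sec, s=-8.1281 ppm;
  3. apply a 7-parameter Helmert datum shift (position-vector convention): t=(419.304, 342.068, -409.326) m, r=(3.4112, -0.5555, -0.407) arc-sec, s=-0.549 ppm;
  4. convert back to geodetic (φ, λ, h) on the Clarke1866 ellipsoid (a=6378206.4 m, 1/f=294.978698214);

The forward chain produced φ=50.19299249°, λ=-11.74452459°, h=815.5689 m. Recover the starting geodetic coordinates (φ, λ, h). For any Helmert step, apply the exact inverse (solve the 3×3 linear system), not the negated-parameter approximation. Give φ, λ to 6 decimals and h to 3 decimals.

φ=50.200823°, λ=-11.751178°, h=573.196 m

start: φ=50.192992°, λ=-11.744525°, h=815.569 m
→ ECEF (a=6378206.400, f=1/294.978698214): X=4006385.6692, Y=-832929.9949, Z=4876982.0861
→ Helmert⁻¹: X=4005983.3440, Y=-833183.9536, Z=4877397.0803
→ Helmert⁻¹: X=4005481.8145, Y=-833227.3315, Z=4877353.5237
→ geod (Bowring, a=6378206.400): φ=50.20082300°, λ=-11.75117800°, h=573.1960 m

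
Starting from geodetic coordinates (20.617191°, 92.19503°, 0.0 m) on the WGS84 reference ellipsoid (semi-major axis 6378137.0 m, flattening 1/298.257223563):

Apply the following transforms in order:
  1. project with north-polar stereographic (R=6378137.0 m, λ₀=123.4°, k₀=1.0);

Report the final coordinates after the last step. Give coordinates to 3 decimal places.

E=-4574850.179 m, N=-7552496.928 m

start: φ=20.617191°, λ=92.195030°, h=0.000 m
→ stereo (R=6378137.0, λ₀=123.4°): E=-4574850.1793, N=-7552496.9277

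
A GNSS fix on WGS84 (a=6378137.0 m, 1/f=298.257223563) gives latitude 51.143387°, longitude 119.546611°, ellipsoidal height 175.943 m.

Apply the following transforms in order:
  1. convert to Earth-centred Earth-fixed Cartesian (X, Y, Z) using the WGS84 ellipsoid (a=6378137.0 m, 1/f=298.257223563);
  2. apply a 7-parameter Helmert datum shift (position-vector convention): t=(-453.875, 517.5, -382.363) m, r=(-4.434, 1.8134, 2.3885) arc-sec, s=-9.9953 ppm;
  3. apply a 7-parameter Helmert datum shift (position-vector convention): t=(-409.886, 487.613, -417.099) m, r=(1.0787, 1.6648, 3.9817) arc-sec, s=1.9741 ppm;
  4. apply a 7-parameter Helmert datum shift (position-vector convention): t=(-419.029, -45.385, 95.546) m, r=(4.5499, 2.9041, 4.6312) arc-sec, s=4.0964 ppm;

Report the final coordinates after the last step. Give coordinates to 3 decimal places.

start: φ=51.143387°, λ=119.546611°, h=175.943 m
→ ECEF (a=6378137.000, f=1/298.257223563): X=-1977324.7644, Y=3488285.3552, Z=4943704.8715
→ Helmert 7p (PV): X=-1977755.8059, Y=3488851.3640, Z=4943215.4927
→ Helmert 7p (PV): X=-1978197.0469, Y=3489281.8345, Z=4942842.3606
→ Helmert 7p (PV): X=-1978632.9306, Y=3489097.2947, Z=4943062.9753

X=-1978632.931 m, Y=3489097.295 m, Z=4943062.975 m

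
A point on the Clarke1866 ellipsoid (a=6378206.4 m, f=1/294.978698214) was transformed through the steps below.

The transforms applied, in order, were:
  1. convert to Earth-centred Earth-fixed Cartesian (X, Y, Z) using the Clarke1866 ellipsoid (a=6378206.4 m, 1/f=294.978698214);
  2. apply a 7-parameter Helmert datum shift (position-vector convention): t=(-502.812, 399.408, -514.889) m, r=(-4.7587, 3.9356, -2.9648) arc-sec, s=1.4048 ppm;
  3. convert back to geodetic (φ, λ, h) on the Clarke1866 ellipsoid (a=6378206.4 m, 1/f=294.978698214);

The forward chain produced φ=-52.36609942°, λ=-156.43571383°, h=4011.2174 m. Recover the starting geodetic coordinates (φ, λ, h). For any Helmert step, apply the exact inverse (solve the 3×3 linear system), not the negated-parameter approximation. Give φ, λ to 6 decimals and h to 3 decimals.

start: φ=-52.366099°, λ=-156.435714°, h=4011.217 m
→ ECEF (a=6378206.400, f=1/294.978698214): X=-3579703.0378, Y=-1561277.3147, Z=-5030753.2446
→ Helmert⁻¹: X=-3579076.7711, Y=-1561609.9197, Z=-5030335.6067
→ geod (Bowring, a=6378206.400): φ=-52.36694600°, λ=-156.42756700°, h=3411.1760 m

φ=-52.366946°, λ=-156.427567°, h=3411.176 m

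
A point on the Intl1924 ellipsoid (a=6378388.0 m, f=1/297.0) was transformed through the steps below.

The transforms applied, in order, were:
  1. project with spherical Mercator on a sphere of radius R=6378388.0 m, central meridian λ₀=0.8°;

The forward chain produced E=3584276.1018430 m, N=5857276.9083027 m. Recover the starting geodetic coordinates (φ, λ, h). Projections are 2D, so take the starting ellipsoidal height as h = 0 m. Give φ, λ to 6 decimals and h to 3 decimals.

φ=46.476538°, λ=32.996833°, h=0.000 m

start: E=3584276.1018, N=5857276.9083 m
→ merc⁻¹: φ=46.47653800°, λ=32.99683300°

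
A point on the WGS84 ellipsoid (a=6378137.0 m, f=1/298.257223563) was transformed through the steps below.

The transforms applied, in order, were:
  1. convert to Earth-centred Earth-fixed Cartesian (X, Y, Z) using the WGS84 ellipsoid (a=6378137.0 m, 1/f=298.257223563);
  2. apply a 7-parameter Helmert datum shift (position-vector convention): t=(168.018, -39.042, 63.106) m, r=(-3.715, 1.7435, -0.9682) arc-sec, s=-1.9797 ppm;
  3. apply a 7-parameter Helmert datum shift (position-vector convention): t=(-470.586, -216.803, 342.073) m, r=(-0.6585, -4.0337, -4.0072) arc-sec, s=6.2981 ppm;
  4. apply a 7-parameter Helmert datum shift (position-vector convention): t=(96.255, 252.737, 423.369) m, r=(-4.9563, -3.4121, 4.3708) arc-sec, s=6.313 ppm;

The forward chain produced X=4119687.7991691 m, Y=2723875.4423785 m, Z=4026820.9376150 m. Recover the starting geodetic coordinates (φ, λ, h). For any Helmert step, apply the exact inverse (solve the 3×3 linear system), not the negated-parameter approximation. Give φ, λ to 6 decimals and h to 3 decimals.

φ=39.373996°, λ=33.468480°, h=2301.045 m

start: X=4119687.7992, Y=2723875.4424, Z=4026820.9376 m
→ Helmert⁻¹: X=4119689.8528, Y=2723421.4651, Z=4026369.4415
→ Helmert⁻¹: X=4120160.3063, Y=2723688.3060, Z=4025930.1341
→ Helmert⁻¹: X=4119953.6295, Y=2723679.5682, Z=4025958.8787
→ geod (Bowring, a=6378137.000): φ=39.37399600°, λ=33.46848000°, h=2301.0450 m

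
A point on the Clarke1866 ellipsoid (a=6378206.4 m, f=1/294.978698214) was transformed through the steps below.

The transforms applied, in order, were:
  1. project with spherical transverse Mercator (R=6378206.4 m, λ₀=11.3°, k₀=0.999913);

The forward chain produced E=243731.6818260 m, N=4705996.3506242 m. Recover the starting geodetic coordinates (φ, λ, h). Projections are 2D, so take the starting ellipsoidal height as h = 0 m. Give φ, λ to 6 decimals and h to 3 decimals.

start: E=243731.6818, N=4705996.3506 m
→ tm⁻¹: φ=42.23989500°, λ=14.25750900°

φ=42.239895°, λ=14.257509°, h=0.000 m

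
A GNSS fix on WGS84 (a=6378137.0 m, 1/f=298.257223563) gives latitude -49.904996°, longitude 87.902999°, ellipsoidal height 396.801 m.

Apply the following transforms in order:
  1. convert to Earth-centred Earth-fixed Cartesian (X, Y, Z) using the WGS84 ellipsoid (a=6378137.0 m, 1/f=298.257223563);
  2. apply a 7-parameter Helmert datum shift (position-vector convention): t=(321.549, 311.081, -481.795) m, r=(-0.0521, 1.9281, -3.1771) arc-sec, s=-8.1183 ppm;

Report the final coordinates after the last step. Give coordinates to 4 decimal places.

start: φ=-49.904996°, λ=87.902999°, h=396.801 m
→ ECEF (a=6378137.000, f=1/298.257223563): X=150617.8521, Y=4113452.3192, Z=-4856293.4603
→ Helmert 7p (PV): X=150956.1426, Y=4113726.4594, Z=-4856738.2774

X=150956.1426 m, Y=4113726.4594 m, Z=-4856738.2774 m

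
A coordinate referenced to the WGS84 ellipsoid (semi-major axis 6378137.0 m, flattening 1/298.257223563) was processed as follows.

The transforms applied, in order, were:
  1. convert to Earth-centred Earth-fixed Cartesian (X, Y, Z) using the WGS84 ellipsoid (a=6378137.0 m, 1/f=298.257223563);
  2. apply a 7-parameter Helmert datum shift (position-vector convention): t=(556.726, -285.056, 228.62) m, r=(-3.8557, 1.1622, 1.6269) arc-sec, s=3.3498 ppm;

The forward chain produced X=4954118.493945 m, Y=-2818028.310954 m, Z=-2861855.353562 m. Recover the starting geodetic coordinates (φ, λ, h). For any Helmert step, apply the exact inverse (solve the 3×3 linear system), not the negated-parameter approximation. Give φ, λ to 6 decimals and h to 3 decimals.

φ=-26.821405°, λ=-29.632498°, h=3389.563 m

start: X=4954118.4939, Y=-2818028.3110, Z=-2861855.3536 m
→ Helmert⁻¹: X=4953539.0765, Y=-2817719.3857, Z=-2862099.1470
→ geod (Bowring, a=6378137.000): φ=-26.82140500°, λ=-29.63249800°, h=3389.5630 m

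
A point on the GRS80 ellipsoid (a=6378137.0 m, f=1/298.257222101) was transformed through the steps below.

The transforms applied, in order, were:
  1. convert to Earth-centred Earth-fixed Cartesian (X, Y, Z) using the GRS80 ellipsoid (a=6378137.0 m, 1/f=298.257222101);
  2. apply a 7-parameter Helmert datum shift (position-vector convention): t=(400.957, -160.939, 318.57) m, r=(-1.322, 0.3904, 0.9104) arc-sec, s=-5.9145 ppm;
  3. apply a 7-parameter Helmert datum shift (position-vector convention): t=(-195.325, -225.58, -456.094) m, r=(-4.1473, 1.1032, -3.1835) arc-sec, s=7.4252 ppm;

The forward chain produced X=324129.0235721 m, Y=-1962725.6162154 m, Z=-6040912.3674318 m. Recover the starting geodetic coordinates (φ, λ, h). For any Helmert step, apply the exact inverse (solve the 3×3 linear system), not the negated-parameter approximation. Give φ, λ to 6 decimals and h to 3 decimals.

start: X=324129.0236, Y=-1962725.6162, Z=-6040912.3674 m
→ Helmert⁻¹: X=324384.5347, Y=-1962359.0044, Z=-6040449.1437
→ Helmert⁻¹: X=323988.2669, Y=-1962172.3839, Z=-6040815.4049
→ geod (Bowring, a=6378137.000): φ=-71.89154900°, λ=-80.62408200°, h=925.4520 m

φ=-71.891549°, λ=-80.624082°, h=925.452 m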